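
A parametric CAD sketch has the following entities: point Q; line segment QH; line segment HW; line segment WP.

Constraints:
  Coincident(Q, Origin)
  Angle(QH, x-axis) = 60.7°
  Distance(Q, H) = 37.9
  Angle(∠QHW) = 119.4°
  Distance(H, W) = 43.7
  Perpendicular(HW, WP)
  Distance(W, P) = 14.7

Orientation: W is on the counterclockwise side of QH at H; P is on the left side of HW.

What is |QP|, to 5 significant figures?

64.943

∠QHW = 119.4°, so HW runs at 60.7° + (180° − 119.4°) = 121.30° from the x-axis; with |HW| = 43.7, W = H + 43.7·(cos 121.30°, sin 121.30°) = (-4.1554, 70.391). HW is perpendicular to WP; with |WP| = 14.7 on the left of HW, P = W + 14.7·(-0.85446, -0.51952) = (-16.716, 62.754). Then |QP| = |P − Q| = 64.943.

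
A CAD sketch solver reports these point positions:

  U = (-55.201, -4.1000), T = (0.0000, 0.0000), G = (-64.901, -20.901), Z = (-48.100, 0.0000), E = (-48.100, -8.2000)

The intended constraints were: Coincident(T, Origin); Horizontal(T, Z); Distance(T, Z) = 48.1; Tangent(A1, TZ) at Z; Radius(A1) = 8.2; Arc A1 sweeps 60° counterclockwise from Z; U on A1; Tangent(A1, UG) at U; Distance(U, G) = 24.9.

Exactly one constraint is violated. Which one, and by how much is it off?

Distance(U, G) = 24.9 — off by 5.50.

T = (0.00, 0.00) ✓; T.y = 0.00, Z.y = 0.00 ✓; |TZ| = 48.10 ✓; ∠(EZ, ZT) = 90.00° ✓; |EZ| = 8.200 ✓; bearing(E→U) − bearing(E→Z) = 60.00° ✓; |EU| = 8.200 ✓; ∠(EU, UG) = 90.00° ✓; |UG| = 19.40 ✗.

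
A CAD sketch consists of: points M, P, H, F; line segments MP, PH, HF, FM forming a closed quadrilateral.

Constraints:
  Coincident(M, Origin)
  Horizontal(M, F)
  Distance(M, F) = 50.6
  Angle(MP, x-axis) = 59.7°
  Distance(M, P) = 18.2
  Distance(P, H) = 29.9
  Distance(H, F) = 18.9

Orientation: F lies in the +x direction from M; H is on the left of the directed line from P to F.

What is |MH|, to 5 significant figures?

41.846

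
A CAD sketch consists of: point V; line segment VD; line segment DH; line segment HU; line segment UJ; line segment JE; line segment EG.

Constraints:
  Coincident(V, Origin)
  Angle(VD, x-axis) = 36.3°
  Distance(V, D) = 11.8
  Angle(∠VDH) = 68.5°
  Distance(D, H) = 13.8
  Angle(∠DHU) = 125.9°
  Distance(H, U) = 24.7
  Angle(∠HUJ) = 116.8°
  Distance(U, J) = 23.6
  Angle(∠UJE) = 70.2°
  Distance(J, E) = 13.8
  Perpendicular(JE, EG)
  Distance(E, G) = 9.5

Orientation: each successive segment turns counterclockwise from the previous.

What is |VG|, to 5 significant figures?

17.167

∠UJE = 70.2° gives JE at 14.900° from the x-axis; with |JE| = 13.8, E = (-13.765, -14.839). JE ⟂ EG, so EG runs at 104.90°; with |EG| = 9.5, G = (-16.208, -5.6581). Then |VG| = |G − V| = 17.167.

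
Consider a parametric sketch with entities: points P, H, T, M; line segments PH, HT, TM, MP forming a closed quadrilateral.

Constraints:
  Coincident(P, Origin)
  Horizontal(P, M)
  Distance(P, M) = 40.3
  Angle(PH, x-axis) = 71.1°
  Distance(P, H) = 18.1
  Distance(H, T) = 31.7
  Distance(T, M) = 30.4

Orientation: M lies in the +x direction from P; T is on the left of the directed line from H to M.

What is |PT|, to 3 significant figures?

45.9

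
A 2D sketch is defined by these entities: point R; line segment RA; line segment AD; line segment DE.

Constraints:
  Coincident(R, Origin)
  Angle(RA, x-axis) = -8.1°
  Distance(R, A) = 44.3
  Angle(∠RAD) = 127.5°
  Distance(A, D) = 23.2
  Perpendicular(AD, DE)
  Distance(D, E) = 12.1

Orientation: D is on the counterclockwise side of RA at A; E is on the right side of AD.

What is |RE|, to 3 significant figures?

68.9

R is at the origin; RA runs at -8.1° with length 44.3, so A = 44.3·(cos -8.1°, sin -8.1°) = (43.9, -6.24). ∠RAD = 127.5°, so AD runs at -8.1° + (180° − 127.5°) = 44.4° from the x-axis; with |AD| = 23.2, D = A + 23.2·(cos 44.4°, sin 44.4°) = (60.4, 9.99). AD is perpendicular to DE; with |DE| = 12.1 on the right of AD, E = D + 12.1·(0.700, -0.714) = (68.9, 1.35). Then |RE| = |E − R| = 68.9.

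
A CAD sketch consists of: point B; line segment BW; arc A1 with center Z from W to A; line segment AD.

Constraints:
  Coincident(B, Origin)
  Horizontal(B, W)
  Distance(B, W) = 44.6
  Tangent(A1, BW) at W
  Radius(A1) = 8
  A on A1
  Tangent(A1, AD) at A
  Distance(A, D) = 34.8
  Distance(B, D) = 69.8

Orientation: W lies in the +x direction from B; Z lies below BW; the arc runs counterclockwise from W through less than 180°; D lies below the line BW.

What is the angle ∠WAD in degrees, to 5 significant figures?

119.36°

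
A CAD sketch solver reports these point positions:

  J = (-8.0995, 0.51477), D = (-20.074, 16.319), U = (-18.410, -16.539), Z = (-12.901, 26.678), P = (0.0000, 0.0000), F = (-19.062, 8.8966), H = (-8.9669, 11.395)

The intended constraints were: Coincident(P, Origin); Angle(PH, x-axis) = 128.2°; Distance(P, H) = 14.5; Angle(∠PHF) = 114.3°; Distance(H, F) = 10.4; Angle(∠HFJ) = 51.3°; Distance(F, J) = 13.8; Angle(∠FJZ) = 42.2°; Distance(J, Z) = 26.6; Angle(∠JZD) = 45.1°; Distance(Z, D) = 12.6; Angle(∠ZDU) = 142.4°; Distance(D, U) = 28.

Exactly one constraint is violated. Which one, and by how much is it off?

Distance(D, U) = 28 — off by 4.90.

P = (0.00, 0.00) ✓; PH at 128.2° ✓; |PH| = 14.50 ✓; ∠PHF = 114.3° ✓; |HF| = 10.40 ✓; ∠HFJ = 51.30° ✓; |FJ| = 13.80 ✓; ∠FJZ = 42.20° ✓; |JZ| = 26.60 ✓; ∠JZD = 45.10° ✓; |ZD| = 12.60 ✓; ∠ZDU = 142.4° ✓; |DU| = 32.90 ✗.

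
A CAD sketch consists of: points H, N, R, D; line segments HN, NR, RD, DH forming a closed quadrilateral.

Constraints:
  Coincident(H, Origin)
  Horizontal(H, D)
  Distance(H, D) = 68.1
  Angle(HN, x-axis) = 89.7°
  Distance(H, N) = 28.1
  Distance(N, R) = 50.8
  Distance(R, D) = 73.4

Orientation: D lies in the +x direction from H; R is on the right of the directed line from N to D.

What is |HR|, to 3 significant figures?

22.7

H is at the origin; HD is horizontal with |HD| = 68.1 and D in +x, so D = (68.1, 0). HN runs at 89.7° with |HN| = 28.1, so N = (0.147, 28.1). R is determined by |NR| = 50.8 and |RD| = 73.4 together: it lies at the intersection of circle(N, 50.8) and circle(D, 73.4). With |ND| = 73.5, the foot of the radical line on ND is 17.7 from N and the perpendicular offset is √(50.8² − 17.7²) = 47.6. Taking the right-of-ND solution: R = (-1.71, -22.7).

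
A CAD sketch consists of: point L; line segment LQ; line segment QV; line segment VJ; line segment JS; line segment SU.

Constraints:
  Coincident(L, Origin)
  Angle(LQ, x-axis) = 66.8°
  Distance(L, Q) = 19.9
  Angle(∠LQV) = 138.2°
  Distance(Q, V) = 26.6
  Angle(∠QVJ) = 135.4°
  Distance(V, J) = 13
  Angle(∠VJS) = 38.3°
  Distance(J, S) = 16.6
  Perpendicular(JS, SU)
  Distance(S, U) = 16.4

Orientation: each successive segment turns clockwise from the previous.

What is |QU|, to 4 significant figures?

22.99

L is at the origin; LQ runs at 66.8° with length 19.9, so Q = (7.839, 18.29). ∠LQV = 138.2° gives QV at 25.00° from the x-axis; with |QV| = 26.6, V = (31.95, 29.53). ∠QVJ = 135.4° gives VJ at -19.60° from the x-axis; with |VJ| = 13.0, J = (44.19, 25.17). ∠VJS = 38.3° gives JS at -161.3° from the x-axis; with |JS| = 16.6, S = (28.47, 19.85). JS ⟂ SU, so SU runs at 108.7°; with |SU| = 16.4, U = (23.21, 35.38). Then |QU| = |U − Q| = 22.99.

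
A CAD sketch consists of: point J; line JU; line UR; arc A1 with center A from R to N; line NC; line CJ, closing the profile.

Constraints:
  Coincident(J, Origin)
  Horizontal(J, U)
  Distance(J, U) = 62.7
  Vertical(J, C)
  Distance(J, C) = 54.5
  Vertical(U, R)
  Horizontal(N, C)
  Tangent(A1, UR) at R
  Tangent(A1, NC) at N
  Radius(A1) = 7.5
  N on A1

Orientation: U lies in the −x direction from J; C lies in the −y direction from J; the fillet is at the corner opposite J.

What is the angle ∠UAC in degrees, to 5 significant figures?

106.80°

J is at the origin; J and U share the same y with |JU| = 62.7 and U on the −x side, so U = (-62.700, 0.0000). JC is vertical with |JC| = 54.5 and C on the −y side, so C = (0.0000, -54.500). The virtual corner opposite J is at (-62.700, -54.500). Since A1 is tangent to UR there, AR ⟂ UR and tangency of A1 to NC means the radius AN is perpendicular to NC, with radius 7.5, so the center A sits 7.5 in from both sides at A = (-55.200, -47.000). Then cos ∠UAC = AU·AC / (|AU||AC|), giving 106.80°.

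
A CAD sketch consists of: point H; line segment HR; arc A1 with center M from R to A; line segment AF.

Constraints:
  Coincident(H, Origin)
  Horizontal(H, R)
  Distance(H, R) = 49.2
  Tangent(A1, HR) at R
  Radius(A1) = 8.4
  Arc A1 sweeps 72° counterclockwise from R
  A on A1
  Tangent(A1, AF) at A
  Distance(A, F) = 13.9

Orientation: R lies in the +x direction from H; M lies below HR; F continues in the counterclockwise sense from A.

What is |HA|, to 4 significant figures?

41.62

The tangent condition forces MR to be normal to HR, so M = R + (0, -8.4) = (49.20, -8.400). On A1, R sits at bearing 90° from M; a 72° counterclockwise sweep puts A at bearing 162°, so A = M + 8.4·(cos 162°, sin 162°) = (41.21, -5.804). Then |HA| = |A − H| = 41.62.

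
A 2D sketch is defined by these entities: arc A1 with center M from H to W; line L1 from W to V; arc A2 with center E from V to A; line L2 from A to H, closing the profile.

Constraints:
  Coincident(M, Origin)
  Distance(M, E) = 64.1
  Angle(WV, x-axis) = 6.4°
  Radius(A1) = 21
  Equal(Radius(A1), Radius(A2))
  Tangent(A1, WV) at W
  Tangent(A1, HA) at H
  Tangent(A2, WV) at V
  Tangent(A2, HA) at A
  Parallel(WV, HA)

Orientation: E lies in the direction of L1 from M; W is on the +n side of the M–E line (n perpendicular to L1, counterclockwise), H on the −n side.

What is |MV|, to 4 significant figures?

67.45

Tangency of A1 to both parallel lines with radius 21.0 puts W and H at M ± 21.0·n: W = (-2.341, 20.87), H = (2.341, -20.87). Equal radii place V and A the same way about E: V = E + 21.0·n = (61.36, 28.01), A = E − 21.0·n = (66.04, -13.72). Then |MV| = |V − M| = 67.45.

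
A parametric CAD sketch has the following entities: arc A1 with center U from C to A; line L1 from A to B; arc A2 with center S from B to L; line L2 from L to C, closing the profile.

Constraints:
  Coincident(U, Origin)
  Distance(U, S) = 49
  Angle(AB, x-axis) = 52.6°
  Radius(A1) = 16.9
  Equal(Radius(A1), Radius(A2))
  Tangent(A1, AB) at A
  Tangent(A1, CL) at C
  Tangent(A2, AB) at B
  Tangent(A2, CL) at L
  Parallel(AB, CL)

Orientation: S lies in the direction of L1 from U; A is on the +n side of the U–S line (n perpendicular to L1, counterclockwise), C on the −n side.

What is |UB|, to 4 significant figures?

51.83

The slot axis is L1's direction at 52.6°, so u = (cos 52.6°, sin 52.6°) = (0.6074, 0.7944) and n = (−sin 52.6°, cos 52.6°) = (-0.7944, 0.6074). U is at the origin and S lies 49.0 along u from U, so S = 49.0·u = (29.76, 38.93). Tangency of A1 to both parallel lines with radius 16.9 puts A and C at U ± 16.9·n: A = (-13.43, 10.26), C = (13.43, -10.26). Equal radii place B and L the same way about S: B = S + 16.9·n = (16.34, 49.19), L = S − 16.9·n = (43.19, 28.66). Then |UB| = |B − U| = 51.83.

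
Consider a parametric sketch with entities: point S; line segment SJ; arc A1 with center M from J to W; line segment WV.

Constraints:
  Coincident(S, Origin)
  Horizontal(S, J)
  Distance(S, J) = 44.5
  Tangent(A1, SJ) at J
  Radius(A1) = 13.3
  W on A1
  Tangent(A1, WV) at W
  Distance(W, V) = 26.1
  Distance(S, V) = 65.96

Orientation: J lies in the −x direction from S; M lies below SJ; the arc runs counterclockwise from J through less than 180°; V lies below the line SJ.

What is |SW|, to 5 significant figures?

59.736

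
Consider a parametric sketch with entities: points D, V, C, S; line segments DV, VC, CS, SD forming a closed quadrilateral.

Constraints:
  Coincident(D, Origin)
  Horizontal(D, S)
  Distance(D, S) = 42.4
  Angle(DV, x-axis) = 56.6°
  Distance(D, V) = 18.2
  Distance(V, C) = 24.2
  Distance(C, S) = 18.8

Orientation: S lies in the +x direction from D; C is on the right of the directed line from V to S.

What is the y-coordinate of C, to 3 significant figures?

-4.46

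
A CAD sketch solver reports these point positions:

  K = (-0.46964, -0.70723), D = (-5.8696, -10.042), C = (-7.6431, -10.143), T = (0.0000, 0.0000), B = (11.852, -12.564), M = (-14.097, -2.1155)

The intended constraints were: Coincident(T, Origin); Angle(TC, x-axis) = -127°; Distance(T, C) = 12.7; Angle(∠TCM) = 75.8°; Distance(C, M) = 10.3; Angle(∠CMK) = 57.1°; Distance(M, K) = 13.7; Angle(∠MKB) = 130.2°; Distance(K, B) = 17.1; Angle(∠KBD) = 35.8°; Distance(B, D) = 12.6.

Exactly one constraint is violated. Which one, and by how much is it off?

Distance(B, D) = 12.6 — off by 5.30.

T = (0.00, 0.00) ✓; TC at -127.0° ✓; |TC| = 12.70 ✓; ∠TCM = 75.80° ✓; |CM| = 10.30 ✓; ∠CMK = 57.10° ✓; |MK| = 13.70 ✓; ∠MKB = 130.2° ✓; |KB| = 17.10 ✓; ∠KBD = 35.80° ✓; |BD| = 17.90 ✗.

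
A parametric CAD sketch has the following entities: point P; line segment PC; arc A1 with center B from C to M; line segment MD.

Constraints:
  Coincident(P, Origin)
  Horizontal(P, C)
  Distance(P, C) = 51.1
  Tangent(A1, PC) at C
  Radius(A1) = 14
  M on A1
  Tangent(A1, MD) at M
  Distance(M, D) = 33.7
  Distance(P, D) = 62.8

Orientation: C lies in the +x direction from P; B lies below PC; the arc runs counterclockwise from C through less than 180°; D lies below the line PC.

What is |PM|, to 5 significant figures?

40.078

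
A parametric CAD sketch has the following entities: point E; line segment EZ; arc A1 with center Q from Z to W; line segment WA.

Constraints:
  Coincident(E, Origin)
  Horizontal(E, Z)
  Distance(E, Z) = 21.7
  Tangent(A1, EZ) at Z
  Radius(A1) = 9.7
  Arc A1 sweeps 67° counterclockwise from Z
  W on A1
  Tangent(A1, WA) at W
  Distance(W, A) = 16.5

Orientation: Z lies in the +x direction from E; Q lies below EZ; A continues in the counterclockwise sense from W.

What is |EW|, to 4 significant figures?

14.07

Since A1 is tangent to EZ there, QZ ⟂ EZ, so Q = Z + (0, -9.7) = (21.70, -9.700). On A1, Z sits at bearing 90° from Q; a 67° counterclockwise sweep puts W at bearing 157°, so W = Q + 9.7·(cos 157°, sin 157°) = (12.77, -5.910). Then |EW| = |W − E| = 14.07.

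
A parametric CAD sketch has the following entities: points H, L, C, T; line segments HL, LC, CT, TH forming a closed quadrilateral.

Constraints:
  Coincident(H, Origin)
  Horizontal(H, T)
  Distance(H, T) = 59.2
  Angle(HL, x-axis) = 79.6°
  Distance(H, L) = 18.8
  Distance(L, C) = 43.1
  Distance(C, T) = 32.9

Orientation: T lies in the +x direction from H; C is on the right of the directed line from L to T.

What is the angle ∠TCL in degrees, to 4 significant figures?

100.5°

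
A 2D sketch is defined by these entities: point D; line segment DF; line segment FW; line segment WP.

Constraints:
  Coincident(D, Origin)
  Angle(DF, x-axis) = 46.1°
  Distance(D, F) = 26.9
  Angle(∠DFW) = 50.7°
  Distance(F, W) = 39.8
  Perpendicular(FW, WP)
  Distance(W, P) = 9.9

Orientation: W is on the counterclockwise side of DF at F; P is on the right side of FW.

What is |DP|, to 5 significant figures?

38.231

D is at the origin; DF runs at 46.1° with length 26.9, so F = 26.9·(cos 46.1°, sin 46.1°) = (18.653, 19.383). ∠DFW = 50.7°, so FW runs at 46.1° + (180° − 50.7°) = 175.40° from the x-axis; with |FW| = 39.8, W = F + 39.8·(cos 175.40°, sin 175.40°) = (-21.019, 22.575). FW ⟂ WP; with |WP| = 9.9 on the right of FW, P = W + 9.9·(0.080199, 0.99678) = (-20.225, 32.443). Then |DP| = |P − D| = 38.231.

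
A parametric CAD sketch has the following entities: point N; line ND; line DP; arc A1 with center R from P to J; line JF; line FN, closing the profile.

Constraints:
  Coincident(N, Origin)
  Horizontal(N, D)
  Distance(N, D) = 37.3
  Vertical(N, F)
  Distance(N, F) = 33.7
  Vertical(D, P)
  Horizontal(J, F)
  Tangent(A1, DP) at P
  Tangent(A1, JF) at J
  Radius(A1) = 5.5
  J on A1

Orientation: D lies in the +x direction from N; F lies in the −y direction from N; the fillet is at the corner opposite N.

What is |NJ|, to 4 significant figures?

46.33

The virtual corner opposite N is at (37.30, -33.70). The tangent condition forces RP to be normal to DP and the tangent condition forces RJ to be normal to JF, with radius 5.5, so the center R sits 5.5 in from both sides at R = (31.80, -28.20). That places the tangent points at P = (37.30, -28.20) on DP and J = (31.80, -33.70) on JF. Then |NJ| = |J − N| = 46.33.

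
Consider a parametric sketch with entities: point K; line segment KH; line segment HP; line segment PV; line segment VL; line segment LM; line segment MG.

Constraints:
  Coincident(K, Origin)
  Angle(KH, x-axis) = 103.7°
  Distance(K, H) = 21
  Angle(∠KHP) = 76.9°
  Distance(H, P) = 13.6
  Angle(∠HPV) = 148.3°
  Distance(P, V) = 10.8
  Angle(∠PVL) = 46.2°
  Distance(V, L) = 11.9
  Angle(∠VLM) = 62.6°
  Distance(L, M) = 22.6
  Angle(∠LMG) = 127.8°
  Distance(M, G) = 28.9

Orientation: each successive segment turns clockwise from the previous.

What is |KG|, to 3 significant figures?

59.5

∠VLM = 62.6° gives LM at 77.7° from the x-axis; with |LM| = 22.6, M = (11.2, 33.9). ∠LMG = 127.8° gives MG at 25.5° from the x-axis; with |MG| = 28.9, G = (37.3, 46.4). Then |KG| = |G − K| = 59.5.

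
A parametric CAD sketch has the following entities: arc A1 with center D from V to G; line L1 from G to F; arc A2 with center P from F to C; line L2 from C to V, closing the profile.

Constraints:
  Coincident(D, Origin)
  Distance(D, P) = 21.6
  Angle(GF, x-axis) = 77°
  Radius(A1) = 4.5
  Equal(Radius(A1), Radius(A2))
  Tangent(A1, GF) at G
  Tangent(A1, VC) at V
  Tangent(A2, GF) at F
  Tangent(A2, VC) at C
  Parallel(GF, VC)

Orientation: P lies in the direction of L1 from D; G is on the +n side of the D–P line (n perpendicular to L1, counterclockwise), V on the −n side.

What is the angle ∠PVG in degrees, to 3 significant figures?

78.2°

D is at the origin and P lies 21.6 along u from D, so P = 21.6·u = (4.86, 21.0). Tangency of A1 to both parallel lines with radius 4.5 puts G and V at D ± 4.5·n: G = (-4.38, 1.01), V = (4.38, -1.01). Then cos ∠PVG = VP·VG / (|VP||VG|), giving 78.2°.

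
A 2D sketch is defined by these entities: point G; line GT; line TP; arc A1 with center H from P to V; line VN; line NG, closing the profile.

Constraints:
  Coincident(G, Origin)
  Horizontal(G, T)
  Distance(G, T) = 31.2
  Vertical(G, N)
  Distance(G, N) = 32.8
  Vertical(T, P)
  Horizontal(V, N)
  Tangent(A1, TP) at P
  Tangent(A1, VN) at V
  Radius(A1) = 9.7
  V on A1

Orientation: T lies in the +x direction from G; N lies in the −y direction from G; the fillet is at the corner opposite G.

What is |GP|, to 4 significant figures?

38.82

G is at the origin; G and T share the same y with |GT| = 31.2 and T on the +x side, so T = (31.20, 0.000). GN is vertical with |GN| = 32.8 and N on the −y side, so N = (0.000, -32.80). The virtual corner opposite G is at (31.20, -32.80). The tangent condition forces HP to be normal to TP and since A1 is tangent to VN there, HV ⟂ VN, with radius 9.7, so the center H sits 9.7 in from both sides at H = (21.50, -23.10). That places the tangent points at P = (31.20, -23.10) on TP and V = (21.50, -32.80) on VN. Then |GP| = |P − G| = 38.82.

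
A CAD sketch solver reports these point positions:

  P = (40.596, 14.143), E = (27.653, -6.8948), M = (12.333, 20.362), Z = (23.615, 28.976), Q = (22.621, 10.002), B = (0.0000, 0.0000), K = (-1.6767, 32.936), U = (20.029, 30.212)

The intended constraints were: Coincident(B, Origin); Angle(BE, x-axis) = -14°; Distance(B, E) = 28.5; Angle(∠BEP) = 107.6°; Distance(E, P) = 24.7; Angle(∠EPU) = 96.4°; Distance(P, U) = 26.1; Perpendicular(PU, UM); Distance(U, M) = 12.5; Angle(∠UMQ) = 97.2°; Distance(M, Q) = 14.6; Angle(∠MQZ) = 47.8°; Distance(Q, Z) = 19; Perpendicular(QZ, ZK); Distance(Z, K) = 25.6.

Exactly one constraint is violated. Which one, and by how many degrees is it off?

Perpendicular(QZ, ZK) — off by 5.90°.

B = (0.00, 0.00) ✓; BE at -14.00° ✓; |BE| = 28.50 ✓; ∠BEP = 107.6° ✓; |EP| = 24.70 ✓; ∠EPU = 96.40° ✓; |PU| = 26.10 ✓; ∠(PU, UM) = 90.00° ✓; |UM| = 12.50 ✓; ∠UMQ = 97.20° ✓; |MQ| = 14.60 ✓; ∠MQZ = 47.80° ✓; |QZ| = 19.00 ✓; ∠(QZ, ZK) = 84.10° ✗; |ZK| = 25.60 ✓.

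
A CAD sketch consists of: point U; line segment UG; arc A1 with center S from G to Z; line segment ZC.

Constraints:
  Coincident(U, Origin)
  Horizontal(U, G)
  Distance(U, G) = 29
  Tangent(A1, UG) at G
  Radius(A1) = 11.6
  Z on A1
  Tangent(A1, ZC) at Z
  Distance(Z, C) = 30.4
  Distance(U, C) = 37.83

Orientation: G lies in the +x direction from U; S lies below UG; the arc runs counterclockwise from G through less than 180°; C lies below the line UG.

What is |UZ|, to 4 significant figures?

19.67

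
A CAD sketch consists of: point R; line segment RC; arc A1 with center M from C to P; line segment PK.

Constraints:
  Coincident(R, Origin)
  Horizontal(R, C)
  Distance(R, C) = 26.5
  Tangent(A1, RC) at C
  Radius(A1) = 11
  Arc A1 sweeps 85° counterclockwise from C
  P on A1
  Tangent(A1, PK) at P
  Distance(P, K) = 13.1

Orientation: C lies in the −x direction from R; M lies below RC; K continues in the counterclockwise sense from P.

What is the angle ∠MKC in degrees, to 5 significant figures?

17.366°

R is at the origin; RC is horizontal with |RC| = 26.5 and C on the −x side, so C = (-26.500, 0.0000). Tangency of A1 to RC means the radius MC is perpendicular to RC, so M = C + (0, -11) = (-26.500, -11.000). On A1, C sits at bearing 90° from M; an 85° counterclockwise sweep puts P at bearing 175°, so P = M + 11.0·(cos 175°, sin 175°) = (-37.458, -10.041). Since A1 is tangent to PK there, MP ⟂ PK, so PK runs along (−sin 175°, cos 175°); with |PK| = 13.1, K = (-38.600, -23.091). Then cos ∠MKC = KM·KC / (|KM||KC|), giving 17.366°.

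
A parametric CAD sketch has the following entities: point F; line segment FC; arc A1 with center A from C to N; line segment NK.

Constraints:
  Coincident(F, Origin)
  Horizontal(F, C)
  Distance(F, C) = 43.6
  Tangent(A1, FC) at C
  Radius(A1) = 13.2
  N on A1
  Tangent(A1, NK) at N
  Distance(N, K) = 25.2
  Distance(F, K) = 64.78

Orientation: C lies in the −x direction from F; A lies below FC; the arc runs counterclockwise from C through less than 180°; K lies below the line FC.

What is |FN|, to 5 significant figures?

58.742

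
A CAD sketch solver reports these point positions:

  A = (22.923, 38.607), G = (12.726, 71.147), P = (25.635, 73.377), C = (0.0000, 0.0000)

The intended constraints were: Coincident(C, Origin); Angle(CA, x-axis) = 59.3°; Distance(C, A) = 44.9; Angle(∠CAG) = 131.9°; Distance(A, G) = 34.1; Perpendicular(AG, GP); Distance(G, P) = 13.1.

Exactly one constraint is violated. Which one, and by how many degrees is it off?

Perpendicular(AG, GP) — off by 7.60°.

C = (0.00, 0.00) ✓; CA at 59.30° ✓; |CA| = 44.90 ✓; ∠CAG = 131.9° ✓; |AG| = 34.10 ✓; ∠(AG, GP) = 97.60° ✗; |GP| = 13.10 ✓.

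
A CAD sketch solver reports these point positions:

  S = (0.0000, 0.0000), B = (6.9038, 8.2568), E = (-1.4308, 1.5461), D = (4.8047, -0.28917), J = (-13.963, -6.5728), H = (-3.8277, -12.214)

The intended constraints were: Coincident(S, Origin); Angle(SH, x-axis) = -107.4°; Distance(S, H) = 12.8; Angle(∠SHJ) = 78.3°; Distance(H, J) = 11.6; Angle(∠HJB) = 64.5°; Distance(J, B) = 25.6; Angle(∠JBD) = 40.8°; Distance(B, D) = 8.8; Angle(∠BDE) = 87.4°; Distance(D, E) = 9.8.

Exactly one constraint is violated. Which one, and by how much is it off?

Distance(D, E) = 9.8 — off by 3.30.

S = (0.00, 0.00) ✓; SH at -107.4° ✓; |SH| = 12.80 ✓; ∠SHJ = 78.30° ✓; |HJ| = 11.60 ✓; ∠HJB = 64.50° ✓; |JB| = 25.60 ✓; ∠JBD = 40.80° ✓; |BD| = 8.800 ✓; ∠BDE = 87.40° ✓; |DE| = 6.500 ✗.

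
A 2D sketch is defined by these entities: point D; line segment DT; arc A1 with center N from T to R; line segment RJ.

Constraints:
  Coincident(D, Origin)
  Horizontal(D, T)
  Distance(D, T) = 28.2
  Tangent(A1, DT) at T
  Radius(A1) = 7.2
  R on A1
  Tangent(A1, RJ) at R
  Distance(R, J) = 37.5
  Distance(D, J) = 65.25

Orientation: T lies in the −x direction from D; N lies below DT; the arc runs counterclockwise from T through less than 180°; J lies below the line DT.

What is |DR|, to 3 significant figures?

34.1

Checks: |NT| = 7.200 ✓; |NR| = 7.200 ✓; ∠(NR, RJ) = 90.00° ✓; |RJ| = 37.50 ✓; |DJ| = 65.25 ✓.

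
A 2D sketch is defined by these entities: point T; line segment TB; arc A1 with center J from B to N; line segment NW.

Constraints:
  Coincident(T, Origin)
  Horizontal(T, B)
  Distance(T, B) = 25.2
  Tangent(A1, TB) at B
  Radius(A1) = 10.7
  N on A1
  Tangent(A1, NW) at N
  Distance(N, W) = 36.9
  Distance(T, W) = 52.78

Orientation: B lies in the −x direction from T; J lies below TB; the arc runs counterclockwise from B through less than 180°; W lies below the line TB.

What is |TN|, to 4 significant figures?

38.08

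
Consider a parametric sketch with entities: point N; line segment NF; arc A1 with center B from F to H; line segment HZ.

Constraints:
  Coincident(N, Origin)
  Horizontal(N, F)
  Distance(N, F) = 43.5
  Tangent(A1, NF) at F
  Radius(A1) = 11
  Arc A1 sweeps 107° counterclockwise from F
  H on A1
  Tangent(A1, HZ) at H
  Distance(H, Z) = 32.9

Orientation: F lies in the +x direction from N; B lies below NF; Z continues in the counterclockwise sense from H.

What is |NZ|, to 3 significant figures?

62.5

N is at the origin; NF is horizontal with |NF| = 43.5 and F on the +x side, so F = (43.5, 0.00). A1 meets NF tangentially, so BF is at right angles to NF, so B = F + (0, -11) = (43.5, -11.0). On A1, F sits at bearing 90° from B; a 107° counterclockwise sweep puts H at bearing 197°, so H = B + 11.0·(cos 197°, sin 197°) = (33.0, -14.2). A1 meets HZ tangentially, so BH is at right angles to HZ, so HZ runs along (−sin 197°, cos 197°); with |HZ| = 32.9, Z = (42.6, -45.7). Then |NZ| = |Z − N| = 62.5.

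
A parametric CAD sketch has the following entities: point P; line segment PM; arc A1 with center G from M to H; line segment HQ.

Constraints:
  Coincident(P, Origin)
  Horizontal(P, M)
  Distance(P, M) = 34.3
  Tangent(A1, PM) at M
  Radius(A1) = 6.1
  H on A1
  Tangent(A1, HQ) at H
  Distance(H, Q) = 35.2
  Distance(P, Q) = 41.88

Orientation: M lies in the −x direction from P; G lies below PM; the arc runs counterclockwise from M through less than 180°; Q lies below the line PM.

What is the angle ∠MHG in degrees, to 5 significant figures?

26.443°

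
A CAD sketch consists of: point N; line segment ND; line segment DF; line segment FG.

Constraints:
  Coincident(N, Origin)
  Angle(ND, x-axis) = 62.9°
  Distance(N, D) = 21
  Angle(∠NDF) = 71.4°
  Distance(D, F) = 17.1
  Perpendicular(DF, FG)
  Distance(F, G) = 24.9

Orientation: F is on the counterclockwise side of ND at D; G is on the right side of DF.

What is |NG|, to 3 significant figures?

46.0

∠NDF = 71.4°, so DF runs at 62.9° + (180° − 71.4°) = 172° from the x-axis; with |DF| = 17.1, F = D + 17.1·(cos 172°, sin 172°) = (-7.35, 21.2). DF is perpendicular to FG; with |FG| = 24.9 on the right of DF, G = F + 24.9·(0.148, 0.989) = (-3.67, 45.8). Then |NG| = |G − N| = 46.0.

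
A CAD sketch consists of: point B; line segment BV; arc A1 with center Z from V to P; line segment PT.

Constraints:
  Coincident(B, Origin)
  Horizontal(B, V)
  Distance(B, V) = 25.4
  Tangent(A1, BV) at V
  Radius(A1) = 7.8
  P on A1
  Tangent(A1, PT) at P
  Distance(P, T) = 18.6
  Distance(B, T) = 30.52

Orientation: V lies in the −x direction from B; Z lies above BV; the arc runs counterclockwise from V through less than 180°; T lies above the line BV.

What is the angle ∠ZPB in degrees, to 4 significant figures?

161.7°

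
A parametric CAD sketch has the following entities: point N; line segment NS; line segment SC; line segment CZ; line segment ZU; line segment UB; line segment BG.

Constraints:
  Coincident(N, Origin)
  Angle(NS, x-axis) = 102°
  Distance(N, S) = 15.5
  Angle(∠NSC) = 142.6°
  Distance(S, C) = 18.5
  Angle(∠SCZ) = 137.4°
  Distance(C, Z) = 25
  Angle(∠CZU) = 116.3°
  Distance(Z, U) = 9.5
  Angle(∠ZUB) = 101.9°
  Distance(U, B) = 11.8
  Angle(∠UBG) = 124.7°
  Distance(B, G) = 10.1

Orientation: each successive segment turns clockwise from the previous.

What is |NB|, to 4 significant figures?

38.17

N is at the origin; NS runs at 102.0° with length 15.5, so S = (-3.223, 15.16). ∠NSC = 142.6° gives SC at 64.60° from the x-axis; with |SC| = 18.5, C = (4.713, 31.87). ∠SCZ = 137.4° gives CZ at 22.00° from the x-axis; with |CZ| = 25.0, Z = (27.89, 41.24). ∠CZU = 116.3° gives ZU at -41.70° from the x-axis; with |ZU| = 9.5, U = (34.99, 34.92). ∠ZUB = 101.9° gives UB at -119.8° from the x-axis; with |UB| = 11.8, B = (29.12, 24.68). Then |NB| = |B − N| = 38.17.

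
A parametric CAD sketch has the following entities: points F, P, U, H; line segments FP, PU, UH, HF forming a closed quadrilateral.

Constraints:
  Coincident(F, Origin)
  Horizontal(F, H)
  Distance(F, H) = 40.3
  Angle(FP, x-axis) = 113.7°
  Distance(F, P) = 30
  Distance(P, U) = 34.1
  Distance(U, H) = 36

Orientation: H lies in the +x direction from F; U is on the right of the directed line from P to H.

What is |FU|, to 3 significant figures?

5.00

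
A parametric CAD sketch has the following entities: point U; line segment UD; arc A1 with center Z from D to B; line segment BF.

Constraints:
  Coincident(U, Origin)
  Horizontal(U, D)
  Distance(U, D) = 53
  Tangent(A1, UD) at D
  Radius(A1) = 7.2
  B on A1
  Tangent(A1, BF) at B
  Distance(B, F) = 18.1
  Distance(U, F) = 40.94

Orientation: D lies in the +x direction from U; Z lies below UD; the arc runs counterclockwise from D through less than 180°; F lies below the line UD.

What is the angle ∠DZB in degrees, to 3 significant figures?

55.3°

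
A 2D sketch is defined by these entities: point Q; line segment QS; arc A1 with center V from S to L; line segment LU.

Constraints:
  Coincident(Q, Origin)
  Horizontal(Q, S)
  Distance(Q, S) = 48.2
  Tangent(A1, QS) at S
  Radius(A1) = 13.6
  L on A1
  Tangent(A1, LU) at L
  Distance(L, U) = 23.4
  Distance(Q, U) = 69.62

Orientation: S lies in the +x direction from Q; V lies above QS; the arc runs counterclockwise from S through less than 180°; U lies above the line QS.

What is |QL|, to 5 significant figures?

63.620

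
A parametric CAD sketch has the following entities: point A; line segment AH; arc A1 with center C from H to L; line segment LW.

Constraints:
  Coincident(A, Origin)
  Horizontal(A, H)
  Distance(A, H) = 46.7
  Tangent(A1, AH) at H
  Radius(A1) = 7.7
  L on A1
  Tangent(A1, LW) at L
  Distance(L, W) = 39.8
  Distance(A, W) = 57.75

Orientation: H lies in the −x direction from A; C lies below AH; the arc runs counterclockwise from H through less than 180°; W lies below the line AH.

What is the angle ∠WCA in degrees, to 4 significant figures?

81.78°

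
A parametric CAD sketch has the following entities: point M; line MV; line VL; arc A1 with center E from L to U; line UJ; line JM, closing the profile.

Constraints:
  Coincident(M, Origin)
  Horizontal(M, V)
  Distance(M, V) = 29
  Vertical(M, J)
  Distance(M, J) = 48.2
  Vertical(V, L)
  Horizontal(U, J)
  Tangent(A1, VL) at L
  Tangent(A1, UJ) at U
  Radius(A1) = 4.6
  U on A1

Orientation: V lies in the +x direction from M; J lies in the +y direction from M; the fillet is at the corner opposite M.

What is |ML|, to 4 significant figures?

52.36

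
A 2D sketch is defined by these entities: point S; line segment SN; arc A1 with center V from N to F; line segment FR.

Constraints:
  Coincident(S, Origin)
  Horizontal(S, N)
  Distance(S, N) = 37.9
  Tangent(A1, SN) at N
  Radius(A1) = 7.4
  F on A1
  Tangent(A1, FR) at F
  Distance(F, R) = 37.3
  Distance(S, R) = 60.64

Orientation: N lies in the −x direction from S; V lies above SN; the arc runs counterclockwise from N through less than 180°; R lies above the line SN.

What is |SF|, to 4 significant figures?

32.12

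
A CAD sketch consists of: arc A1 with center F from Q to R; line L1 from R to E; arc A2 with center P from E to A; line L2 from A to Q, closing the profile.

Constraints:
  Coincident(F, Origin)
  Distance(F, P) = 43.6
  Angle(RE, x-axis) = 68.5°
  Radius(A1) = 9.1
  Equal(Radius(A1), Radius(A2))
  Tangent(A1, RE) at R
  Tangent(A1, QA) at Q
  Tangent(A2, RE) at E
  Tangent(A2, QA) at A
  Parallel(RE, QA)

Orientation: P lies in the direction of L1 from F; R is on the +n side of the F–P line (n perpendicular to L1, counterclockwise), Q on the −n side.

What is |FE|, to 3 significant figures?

44.5

The slot axis is L1's direction at 68.5°, so u = (cos 68.5°, sin 68.5°) = (0.367, 0.930) and n = (−sin 68.5°, cos 68.5°) = (-0.930, 0.367). F is at the origin and P lies 43.6 along u from F, so P = 43.6·u = (16.0, 40.6). Tangency of A1 to both parallel lines with radius 9.1 puts R and Q at F ± 9.1·n: R = (-8.47, 3.34), Q = (8.47, -3.34). Equal radii place E and A the same way about P: E = P + 9.1·n = (7.51, 43.9), A = P − 9.1·n = (24.4, 37.2). Then |FE| = |E − F| = 44.5.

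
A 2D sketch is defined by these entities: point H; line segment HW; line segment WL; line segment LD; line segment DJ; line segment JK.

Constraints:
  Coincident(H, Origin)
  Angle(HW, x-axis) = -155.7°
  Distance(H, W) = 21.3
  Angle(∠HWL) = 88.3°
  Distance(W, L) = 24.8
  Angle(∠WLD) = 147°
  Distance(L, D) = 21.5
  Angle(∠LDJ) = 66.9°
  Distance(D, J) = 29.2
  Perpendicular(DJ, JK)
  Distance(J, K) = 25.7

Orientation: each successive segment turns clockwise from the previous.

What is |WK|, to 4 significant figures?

7.910

H is at the origin; HW runs at -155.7° with length 21.3, so W = (-19.41, -8.765). ∠HWL = 88.3° gives WL at 112.6° from the x-axis; with |WL| = 24.8, L = (-28.94, 14.13). ∠WLD = 147.0° gives LD at 79.60° from the x-axis; with |LD| = 21.5, D = (-25.06, 35.28). ∠LDJ = 66.9° gives DJ at -33.50° from the x-axis; with |DJ| = 29.2, J = (-0.7128, 19.16). The perpendicularity gives JK at right angles to DJ, so JK runs at -123.5°; with |JK| = 25.7, K = (-14.90, -2.270). Then |WK| = |K − W| = 7.910.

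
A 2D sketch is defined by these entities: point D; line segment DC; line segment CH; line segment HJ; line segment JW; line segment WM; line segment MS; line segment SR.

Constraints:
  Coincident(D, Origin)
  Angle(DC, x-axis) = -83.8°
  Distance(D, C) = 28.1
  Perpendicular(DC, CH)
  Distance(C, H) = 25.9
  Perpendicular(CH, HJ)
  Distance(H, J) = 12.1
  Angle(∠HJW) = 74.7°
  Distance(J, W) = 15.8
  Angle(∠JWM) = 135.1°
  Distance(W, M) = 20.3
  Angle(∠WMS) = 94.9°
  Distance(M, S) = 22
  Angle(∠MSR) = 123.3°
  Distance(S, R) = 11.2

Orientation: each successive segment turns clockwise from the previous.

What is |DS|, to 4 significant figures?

53.66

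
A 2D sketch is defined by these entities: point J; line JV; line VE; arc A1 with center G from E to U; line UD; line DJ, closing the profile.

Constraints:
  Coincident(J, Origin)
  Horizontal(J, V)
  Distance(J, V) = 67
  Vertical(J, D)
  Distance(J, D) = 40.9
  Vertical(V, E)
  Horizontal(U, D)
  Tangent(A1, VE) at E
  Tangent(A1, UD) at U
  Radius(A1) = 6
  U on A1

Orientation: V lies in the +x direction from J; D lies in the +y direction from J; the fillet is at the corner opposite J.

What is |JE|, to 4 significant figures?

75.54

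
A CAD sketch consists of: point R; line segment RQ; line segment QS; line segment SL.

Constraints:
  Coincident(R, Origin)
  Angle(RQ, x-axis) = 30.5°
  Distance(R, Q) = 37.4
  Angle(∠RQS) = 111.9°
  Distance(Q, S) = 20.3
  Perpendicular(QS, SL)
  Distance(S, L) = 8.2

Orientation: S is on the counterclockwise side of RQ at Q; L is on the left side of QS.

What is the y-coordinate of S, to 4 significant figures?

39.05

R is at the origin; RQ runs at 30.5° with length 37.4, so Q = 37.4·(cos 30.5°, sin 30.5°) = (32.22, 18.98). ∠RQS = 111.9°, so QS runs at 30.5° + (180° − 111.9°) = 98.60° from the x-axis; with |QS| = 20.3, S = Q + 20.3·(cos 98.60°, sin 98.60°) = (29.19, 39.05). So S.y = 39.05.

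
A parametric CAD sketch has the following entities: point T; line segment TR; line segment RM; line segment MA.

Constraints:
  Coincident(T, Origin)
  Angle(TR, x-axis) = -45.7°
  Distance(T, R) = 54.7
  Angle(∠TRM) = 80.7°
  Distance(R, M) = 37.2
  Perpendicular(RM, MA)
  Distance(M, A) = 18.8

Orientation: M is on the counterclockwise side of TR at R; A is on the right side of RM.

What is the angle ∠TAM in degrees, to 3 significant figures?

21.3°

T is at the origin; TR runs at -45.7° with length 54.7, so R = 54.7·(cos -45.7°, sin -45.7°) = (38.2, -39.1). ∠TRM = 80.7°, so RM runs at -45.7° + (180° − 80.7°) = 53.6° from the x-axis; with |RM| = 37.2, M = R + 37.2·(cos 53.6°, sin 53.6°) = (60.3, -9.21). The perpendicularity gives MA at right angles to RM; with |MA| = 18.8 on the right of RM, A = M + 18.8·(0.805, -0.593) = (75.4, -20.4). Then cos ∠TAM = AT·AM / (|AT||AM|), giving 21.3°.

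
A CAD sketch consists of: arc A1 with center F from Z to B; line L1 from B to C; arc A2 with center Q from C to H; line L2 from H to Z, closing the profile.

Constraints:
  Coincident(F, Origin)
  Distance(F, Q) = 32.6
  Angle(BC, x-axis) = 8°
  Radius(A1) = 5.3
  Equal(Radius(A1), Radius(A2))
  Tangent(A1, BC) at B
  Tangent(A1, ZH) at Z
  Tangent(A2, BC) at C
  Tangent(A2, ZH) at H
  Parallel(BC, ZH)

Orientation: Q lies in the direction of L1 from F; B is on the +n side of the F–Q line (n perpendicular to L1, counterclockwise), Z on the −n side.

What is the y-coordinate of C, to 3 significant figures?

9.79

The slot axis is L1's direction at 8.0°, so u = (cos 8.0°, sin 8.0°) = (0.990, 0.139) and n = (−sin 8.0°, cos 8.0°) = (-0.139, 0.990). F is at the origin and Q lies 32.6 along u from F, so Q = 32.6·u = (32.3, 4.54). Tangency of A1 to both parallel lines with radius 5.3 puts B and Z at F ± 5.3·n: B = (-0.738, 5.25), Z = (0.738, -5.25). Equal radii place C and H the same way about Q: C = Q + 5.3·n = (31.5, 9.79), H = Q − 5.3·n = (33.0, -0.711). So C.y = 9.79.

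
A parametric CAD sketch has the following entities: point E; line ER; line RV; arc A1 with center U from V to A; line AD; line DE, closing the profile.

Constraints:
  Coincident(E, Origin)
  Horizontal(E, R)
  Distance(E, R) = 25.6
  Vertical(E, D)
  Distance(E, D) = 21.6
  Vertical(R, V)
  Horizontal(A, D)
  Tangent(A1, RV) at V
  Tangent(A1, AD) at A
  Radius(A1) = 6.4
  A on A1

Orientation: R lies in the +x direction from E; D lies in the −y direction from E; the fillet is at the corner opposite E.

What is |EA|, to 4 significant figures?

28.90

E is at the origin; ER is horizontal with |ER| = 25.6 and R on the +x side, so R = (25.60, 0.000). ED is vertical with |ED| = 21.6 and D on the −y side, so D = (0.000, -21.60). The virtual corner opposite E is at (25.60, -21.60). Since A1 is tangent to RV there, UV ⟂ RV and tangency of A1 to AD means the radius UA is perpendicular to AD, with radius 6.4, so the center U sits 6.4 in from both sides at U = (19.20, -15.20). That places the tangent points at V = (25.60, -15.20) on RV and A = (19.20, -21.60) on AD. Then |EA| = |A − E| = 28.90.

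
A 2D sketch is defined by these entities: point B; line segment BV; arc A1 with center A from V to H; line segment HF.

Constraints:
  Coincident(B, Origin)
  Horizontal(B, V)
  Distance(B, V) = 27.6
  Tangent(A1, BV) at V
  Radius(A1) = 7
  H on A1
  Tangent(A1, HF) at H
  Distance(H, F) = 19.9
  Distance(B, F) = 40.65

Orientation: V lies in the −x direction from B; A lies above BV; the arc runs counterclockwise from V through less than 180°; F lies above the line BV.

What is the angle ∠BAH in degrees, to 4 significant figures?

38.66°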